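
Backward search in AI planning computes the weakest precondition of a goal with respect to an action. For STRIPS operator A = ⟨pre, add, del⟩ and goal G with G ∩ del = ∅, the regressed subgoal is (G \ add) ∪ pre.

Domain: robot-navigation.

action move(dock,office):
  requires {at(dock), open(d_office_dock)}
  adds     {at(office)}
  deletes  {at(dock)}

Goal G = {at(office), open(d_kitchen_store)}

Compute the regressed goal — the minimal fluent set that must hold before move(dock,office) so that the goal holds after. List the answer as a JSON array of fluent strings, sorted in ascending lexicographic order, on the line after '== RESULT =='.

Regress:
  G ∩ del = {}  (empty — regression defined)
  G \ add = {at(office), open(d_kitchen_store)} \ {at(office)} = {open(d_kitchen_store)}
  ∪ pre   = {open(d_kitchen_store)} ∪ {at(dock), open(d_office_dock)}
          = {at(dock), open(d_kitchen_store), open(d_office_dock)}

== RESULT ==
["at(dock)", "open(d_kitchen_store)", "open(d_office_dock)"]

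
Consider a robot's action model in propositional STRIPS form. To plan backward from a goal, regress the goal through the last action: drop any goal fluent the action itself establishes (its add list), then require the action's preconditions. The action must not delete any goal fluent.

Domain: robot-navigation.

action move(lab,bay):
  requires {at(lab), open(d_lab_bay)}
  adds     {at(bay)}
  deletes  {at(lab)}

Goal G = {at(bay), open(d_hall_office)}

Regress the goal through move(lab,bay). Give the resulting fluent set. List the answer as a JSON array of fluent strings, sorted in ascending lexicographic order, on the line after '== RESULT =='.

Compute (G \ add) ∪ pre:
  G ∩ del = {}  (empty — regression defined)
  G \ add = {at(bay), open(d_hall_office)} \ {at(bay)} = {open(d_hall_office)}
  ∪ pre   = {open(d_hall_office)} ∪ {at(lab), open(d_lab_bay)}
          = {at(lab), open(d_hall_office), open(d_lab_bay)}

== RESULT ==
["at(lab)", "open(d_hall_office)", "open(d_lab_bay)"]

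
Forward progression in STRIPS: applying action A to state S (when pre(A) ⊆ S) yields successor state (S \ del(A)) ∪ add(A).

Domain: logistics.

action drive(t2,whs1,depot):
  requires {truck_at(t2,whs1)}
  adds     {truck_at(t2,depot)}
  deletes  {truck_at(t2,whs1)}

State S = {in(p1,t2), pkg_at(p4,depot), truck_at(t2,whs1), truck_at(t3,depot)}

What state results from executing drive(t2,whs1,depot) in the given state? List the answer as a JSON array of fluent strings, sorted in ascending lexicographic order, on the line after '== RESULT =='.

Compute (S \ del) ∪ add:
  pre ⊆ S: {truck_at(t2,whs1)} ⊆ S  — applicable
  S \ del = {in(p1,t2), pkg_at(p4,depot), truck_at(t3,depot)}
  ∪ add   = {in(p1,t2), pkg_at(p4,depot), truck_at(t2,depot), truck_at(t3,depot)}

== RESULT ==
["in(p1,t2)", "pkg_at(p4,depot)", "truck_at(t2,depot)", "truck_at(t3,depot)"]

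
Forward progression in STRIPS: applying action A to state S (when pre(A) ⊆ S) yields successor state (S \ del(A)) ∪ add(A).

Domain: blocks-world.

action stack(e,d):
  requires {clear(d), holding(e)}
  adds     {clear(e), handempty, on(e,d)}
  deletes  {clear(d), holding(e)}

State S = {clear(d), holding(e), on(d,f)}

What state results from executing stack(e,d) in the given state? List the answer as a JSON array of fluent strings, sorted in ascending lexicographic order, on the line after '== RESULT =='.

Progress:
  pre ⊆ S: {clear(d), holding(e)} ⊆ S  — applicable
  S \ del = {on(d,f)}
  ∪ add   = {clear(e), handempty, on(d,f), on(e,d)}

== RESULT ==
["clear(e)", "handempty", "on(d,f)", "on(e,d)"]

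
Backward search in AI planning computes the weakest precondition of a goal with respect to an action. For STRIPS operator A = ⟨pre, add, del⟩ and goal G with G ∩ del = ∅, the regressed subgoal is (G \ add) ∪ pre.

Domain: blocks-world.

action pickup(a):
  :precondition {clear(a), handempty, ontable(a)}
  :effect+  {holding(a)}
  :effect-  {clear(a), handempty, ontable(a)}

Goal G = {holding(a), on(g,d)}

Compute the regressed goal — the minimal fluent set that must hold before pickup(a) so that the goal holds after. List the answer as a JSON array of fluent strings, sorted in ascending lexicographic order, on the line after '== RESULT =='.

Compute (G \ add) ∪ pre:
  G ∩ del = {}  (empty — regression defined)
  G \ add = {holding(a), on(g,d)} \ {holding(a)} = {on(g,d)}
  ∪ pre   = {on(g,d)} ∪ {clear(a), handempty, ontable(a)}
          = {clear(a), handempty, on(g,d), ontable(a)}

== RESULT ==
["clear(a)", "handempty", "on(g,d)", "ontable(a)"]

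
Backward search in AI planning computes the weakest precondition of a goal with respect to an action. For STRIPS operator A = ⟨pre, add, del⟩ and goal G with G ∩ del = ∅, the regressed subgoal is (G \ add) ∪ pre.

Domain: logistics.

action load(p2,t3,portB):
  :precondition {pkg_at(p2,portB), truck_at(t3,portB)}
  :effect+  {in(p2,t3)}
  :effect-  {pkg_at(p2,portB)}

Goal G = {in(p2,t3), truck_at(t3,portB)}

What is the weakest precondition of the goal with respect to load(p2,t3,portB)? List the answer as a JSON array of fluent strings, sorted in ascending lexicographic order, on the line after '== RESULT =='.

Compute (G \ add) ∪ pre:
  G ∩ del = {}  (empty — regression defined)
  G \ add = {in(p2,t3), truck_at(t3,portB)} \ {in(p2,t3)} = {truck_at(t3,portB)}
  ∪ pre   = {truck_at(t3,portB)} ∪ {pkg_at(p2,portB), truck_at(t3,portB)}
          = {pkg_at(p2,portB), truck_at(t3,portB)}

== RESULT ==
["pkg_at(p2,portB)", "truck_at(t3,portB)"]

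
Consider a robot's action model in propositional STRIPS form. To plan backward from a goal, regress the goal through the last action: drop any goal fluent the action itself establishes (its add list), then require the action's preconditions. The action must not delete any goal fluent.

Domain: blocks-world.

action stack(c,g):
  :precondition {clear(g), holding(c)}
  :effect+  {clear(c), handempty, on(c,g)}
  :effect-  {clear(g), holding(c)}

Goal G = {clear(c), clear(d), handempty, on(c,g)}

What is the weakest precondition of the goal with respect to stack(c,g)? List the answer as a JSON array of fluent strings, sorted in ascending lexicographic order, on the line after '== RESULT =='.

Compute (G \ add) ∪ pre:
  G ∩ del = {}  (empty — regression defined)
  G \ add = {clear(c), clear(d), handempty, on(c,g)} \ {clear(c), handempty, on(c,g)} = {clear(d)}
  ∪ pre   = {clear(d)} ∪ {clear(g), holding(c)}
          = {clear(d), clear(g), holding(c)}

== RESULT ==
["clear(d)", "clear(g)", "holding(c)"]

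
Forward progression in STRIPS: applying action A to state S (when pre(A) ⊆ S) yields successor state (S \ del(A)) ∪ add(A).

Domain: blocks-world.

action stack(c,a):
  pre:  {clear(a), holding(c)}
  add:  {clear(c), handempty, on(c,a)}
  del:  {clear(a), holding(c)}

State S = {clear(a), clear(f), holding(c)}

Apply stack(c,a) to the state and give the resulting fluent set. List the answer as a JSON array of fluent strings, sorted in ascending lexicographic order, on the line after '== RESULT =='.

Progress:
  pre ⊆ S: {clear(a), holding(c)} ⊆ S  — applicable
  S \ del = {clear(f)}
  ∪ add   = {clear(c), clear(f), handempty, on(c,a)}

== RESULT ==
["clear(c)", "clear(f)", "handempty", "on(c,a)"]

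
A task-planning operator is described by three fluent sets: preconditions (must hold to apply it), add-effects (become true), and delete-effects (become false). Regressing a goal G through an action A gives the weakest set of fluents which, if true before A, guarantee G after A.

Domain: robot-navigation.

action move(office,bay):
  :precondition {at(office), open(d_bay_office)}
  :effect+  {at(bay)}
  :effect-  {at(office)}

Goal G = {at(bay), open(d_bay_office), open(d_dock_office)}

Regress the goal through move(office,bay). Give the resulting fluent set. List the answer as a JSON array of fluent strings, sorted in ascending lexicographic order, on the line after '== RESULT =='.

Regress:
  G ∩ del = {}  (empty — regression defined)
  G \ add = {at(bay), open(d_bay_office), open(d_dock_office)} \ {at(bay)} = {open(d_bay_office), open(d_dock_office)}
  ∪ pre   = {open(d_bay_office), open(d_dock_office)} ∪ {at(office), open(d_bay_office)}
          = {at(office), open(d_bay_office), open(d_dock_office)}

== RESULT ==
["at(office)", "open(d_bay_office)", "open(d_dock_office)"]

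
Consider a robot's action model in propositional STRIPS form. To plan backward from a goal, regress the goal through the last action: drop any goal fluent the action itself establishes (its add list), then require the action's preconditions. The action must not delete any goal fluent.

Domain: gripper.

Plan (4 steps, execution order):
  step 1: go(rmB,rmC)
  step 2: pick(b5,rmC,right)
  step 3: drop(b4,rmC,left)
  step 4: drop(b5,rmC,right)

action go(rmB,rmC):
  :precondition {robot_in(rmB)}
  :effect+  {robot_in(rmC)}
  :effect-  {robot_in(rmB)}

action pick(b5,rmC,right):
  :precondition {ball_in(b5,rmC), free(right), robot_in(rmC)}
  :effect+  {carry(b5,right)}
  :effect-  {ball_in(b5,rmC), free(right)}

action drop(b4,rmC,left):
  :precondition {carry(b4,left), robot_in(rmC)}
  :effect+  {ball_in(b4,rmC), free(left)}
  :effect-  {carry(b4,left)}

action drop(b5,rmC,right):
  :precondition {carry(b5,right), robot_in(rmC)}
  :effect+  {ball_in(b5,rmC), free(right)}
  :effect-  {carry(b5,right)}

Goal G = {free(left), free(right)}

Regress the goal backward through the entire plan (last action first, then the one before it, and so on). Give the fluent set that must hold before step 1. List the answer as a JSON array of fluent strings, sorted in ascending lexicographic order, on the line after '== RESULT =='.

Work backward from the goal:
  through step 4 (drop(b5,rmC,right)): drop {free(right)}, keep {free(left)}, require {carry(b5,right), robot_in(rmC)}
    → {carry(b5,right), free(left), robot_in(rmC)}
  through step 3 (drop(b4,rmC,left)): drop {free(left)}, keep {carry(b5,right), robot_in(rmC)}, require {carry(b4,left), robot_in(rmC)}
    → {carry(b4,left), carry(b5,right), robot_in(rmC)}
  through step 2 (pick(b5,rmC,right)): drop {carry(b5,right)}, keep {carry(b4,left), robot_in(rmC)}, require {ball_in(b5,rmC), free(right), robot_in(rmC)}
    → {ball_in(b5,rmC), carry(b4,left), free(right), robot_in(rmC)}
  through step 1 (go(rmB,rmC)): drop {robot_in(rmC)}, keep {ball_in(b5,rmC), carry(b4,left), free(right)}, require {robot_in(rmB)}
    → {ball_in(b5,rmC), carry(b4,left), free(right), robot_in(rmB)}

== RESULT ==
["ball_in(b5,rmC)", "carry(b4,left)", "free(right)", "robot_in(rmB)"]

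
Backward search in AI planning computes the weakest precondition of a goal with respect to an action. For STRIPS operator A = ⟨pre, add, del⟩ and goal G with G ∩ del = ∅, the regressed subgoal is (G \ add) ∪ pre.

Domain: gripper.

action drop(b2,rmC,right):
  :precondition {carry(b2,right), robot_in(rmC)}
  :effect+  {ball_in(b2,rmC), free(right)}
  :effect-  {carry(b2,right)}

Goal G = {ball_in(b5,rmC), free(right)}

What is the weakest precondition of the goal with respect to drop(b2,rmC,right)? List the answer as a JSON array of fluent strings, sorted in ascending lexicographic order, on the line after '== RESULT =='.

Compute (G \ add) ∪ pre:
  G ∩ del = {}  (empty — regression defined)
  G \ add = {ball_in(b5,rmC), free(right)} \ {ball_in(b2,rmC), free(right)} = {ball_in(b5,rmC)}
  ∪ pre   = {ball_in(b5,rmC)} ∪ {carry(b2,right), robot_in(rmC)}
          = {ball_in(b5,rmC), carry(b2,right), robot_in(rmC)}

== RESULT ==
["ball_in(b5,rmC)", "carry(b2,right)", "robot_in(rmC)"]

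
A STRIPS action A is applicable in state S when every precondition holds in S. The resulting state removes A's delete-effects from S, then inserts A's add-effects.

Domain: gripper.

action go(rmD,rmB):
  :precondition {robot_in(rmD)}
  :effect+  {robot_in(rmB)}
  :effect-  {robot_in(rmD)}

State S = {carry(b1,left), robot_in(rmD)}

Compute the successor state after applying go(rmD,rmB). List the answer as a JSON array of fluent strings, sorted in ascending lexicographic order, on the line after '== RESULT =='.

Compute (S \ del) ∪ add:
  pre ⊆ S: {robot_in(rmD)} ⊆ S  — applicable
  S \ del = {carry(b1,left)}
  ∪ add   = {carry(b1,left), robot_in(rmB)}

== RESULT ==
["carry(b1,left)", "robot_in(rmB)"]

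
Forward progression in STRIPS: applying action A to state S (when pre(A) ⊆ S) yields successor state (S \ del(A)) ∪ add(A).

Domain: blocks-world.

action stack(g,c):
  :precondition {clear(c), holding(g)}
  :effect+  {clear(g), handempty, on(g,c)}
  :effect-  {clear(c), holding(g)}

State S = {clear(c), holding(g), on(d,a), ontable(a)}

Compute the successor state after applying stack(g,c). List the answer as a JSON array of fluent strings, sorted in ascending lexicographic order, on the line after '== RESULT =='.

Compute (S \ del) ∪ add:
  pre ⊆ S: {clear(c), holding(g)} ⊆ S  — applicable
  S \ del = {on(d,a), ontable(a)}
  ∪ add   = {clear(g), handempty, on(d,a), on(g,c), ontable(a)}

== RESULT ==
["clear(g)", "handempty", "on(d,a)", "on(g,c)", "ontable(a)"]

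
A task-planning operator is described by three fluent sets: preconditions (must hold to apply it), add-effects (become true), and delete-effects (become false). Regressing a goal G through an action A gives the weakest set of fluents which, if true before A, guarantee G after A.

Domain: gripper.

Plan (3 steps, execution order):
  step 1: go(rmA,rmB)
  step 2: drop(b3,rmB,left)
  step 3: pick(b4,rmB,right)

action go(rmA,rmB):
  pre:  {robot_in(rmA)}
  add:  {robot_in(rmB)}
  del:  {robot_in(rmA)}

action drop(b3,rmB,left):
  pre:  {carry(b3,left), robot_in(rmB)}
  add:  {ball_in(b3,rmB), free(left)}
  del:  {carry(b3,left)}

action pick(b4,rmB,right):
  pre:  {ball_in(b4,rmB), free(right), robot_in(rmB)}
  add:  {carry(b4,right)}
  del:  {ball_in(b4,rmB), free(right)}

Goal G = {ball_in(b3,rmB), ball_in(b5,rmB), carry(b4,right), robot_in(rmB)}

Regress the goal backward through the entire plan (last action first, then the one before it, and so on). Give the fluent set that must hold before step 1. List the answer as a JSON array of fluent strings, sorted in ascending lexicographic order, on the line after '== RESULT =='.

Work backward from the goal:
  through step 3 (pick(b4,rmB,right)): drop {carry(b4,right)}, keep {ball_in(b3,rmB), ball_in(b5,rmB), robot_in(rmB)}, require {ball_in(b4,rmB), free(right), robot_in(rmB)}
    → {ball_in(b3,rmB), ball_in(b4,rmB), ball_in(b5,rmB), free(right), robot_in(rmB)}
  through step 2 (drop(b3,rmB,left)): drop {ball_in(b3,rmB)}, keep {ball_in(b4,rmB), ball_in(b5,rmB), free(right), robot_in(rmB)}, require {carry(b3,left), robot_in(rmB)}
    → {ball_in(b4,rmB), ball_in(b5,rmB), carry(b3,left), free(right), robot_in(rmB)}
  through step 1 (go(rmA,rmB)): drop {robot_in(rmB)}, keep {ball_in(b4,rmB), ball_in(b5,rmB), carry(b3,left), free(right)}, require {robot_in(rmA)}
    → {ball_in(b4,rmB), ball_in(b5,rmB), carry(b3,left), free(right), robot_in(rmA)}

== RESULT ==
["ball_in(b4,rmB)", "ball_in(b5,rmB)", "carry(b3,left)", "free(right)", "robot_in(rmA)"]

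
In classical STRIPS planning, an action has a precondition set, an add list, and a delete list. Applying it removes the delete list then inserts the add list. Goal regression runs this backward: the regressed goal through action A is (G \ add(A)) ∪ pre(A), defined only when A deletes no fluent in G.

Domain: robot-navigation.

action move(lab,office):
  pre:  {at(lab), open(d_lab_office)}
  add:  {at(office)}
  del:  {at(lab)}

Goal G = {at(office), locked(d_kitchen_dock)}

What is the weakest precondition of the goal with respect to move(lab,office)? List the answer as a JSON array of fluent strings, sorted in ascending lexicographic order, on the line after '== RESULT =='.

Regress:
  G ∩ del = {}  (empty — regression defined)
  G \ add = {at(office), locked(d_kitchen_dock)} \ {at(office)} = {locked(d_kitchen_dock)}
  ∪ pre   = {locked(d_kitchen_dock)} ∪ {at(lab), open(d_lab_office)}
          = {at(lab), locked(d_kitchen_dock), open(d_lab_office)}

== RESULT ==
["at(lab)", "locked(d_kitchen_dock)", "open(d_lab_office)"]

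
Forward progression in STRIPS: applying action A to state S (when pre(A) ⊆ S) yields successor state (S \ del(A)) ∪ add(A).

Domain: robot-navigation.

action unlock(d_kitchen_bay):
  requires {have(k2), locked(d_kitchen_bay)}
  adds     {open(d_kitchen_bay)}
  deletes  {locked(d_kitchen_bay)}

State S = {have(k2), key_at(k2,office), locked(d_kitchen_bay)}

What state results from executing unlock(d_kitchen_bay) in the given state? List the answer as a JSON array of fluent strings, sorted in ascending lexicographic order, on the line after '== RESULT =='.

Progress:
  pre ⊆ S: {have(k2), locked(d_kitchen_bay)} ⊆ S  — applicable
  S \ del = {have(k2), key_at(k2,office)}
  ∪ add   = {have(k2), key_at(k2,office), open(d_kitchen_bay)}

== RESULT ==
["have(k2)", "key_at(k2,office)", "open(d_kitchen_bay)"]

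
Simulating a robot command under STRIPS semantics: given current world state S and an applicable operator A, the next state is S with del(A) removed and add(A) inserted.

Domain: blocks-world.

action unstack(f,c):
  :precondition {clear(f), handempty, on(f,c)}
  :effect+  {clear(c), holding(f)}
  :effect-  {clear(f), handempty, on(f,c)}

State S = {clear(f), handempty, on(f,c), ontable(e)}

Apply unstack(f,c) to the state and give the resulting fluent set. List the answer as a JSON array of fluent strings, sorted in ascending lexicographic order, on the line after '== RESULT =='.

Compute (S \ del) ∪ add:
  pre ⊆ S: {clear(f), handempty, on(f,c)} ⊆ S  — applicable
  S \ del = {ontable(e)}
  ∪ add   = {clear(c), holding(f), ontable(e)}

== RESULT ==
["clear(c)", "holding(f)", "ontable(e)"]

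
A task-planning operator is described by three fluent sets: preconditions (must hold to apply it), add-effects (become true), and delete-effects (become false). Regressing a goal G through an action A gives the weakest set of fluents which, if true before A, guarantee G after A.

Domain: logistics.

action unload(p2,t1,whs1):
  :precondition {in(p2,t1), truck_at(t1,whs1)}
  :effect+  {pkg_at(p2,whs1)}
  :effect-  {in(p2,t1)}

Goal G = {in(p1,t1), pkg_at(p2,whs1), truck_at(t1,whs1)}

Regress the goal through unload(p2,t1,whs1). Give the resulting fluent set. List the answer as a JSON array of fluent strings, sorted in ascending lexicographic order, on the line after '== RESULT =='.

Regress:
  G ∩ del = {}  (empty — regression defined)
  G \ add = {in(p1,t1), pkg_at(p2,whs1), truck_at(t1,whs1)} \ {pkg_at(p2,whs1)} = {in(p1,t1), truck_at(t1,whs1)}
  ∪ pre   = {in(p1,t1), truck_at(t1,whs1)} ∪ {in(p2,t1), truck_at(t1,whs1)}
          = {in(p1,t1), in(p2,t1), truck_at(t1,whs1)}

== RESULT ==
["in(p1,t1)", "in(p2,t1)", "truck_at(t1,whs1)"]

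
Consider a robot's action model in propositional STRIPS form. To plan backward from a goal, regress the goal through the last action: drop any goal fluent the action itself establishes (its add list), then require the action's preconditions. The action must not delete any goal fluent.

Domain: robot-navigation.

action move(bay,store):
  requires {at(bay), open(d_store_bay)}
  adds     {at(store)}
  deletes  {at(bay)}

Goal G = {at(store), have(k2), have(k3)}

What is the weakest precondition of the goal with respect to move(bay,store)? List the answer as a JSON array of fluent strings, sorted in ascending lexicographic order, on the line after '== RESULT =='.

Compute (G \ add) ∪ pre:
  G ∩ del = {}  (empty — regression defined)
  G \ add = {at(store), have(k2), have(k3)} \ {at(store)} = {have(k2), have(k3)}
  ∪ pre   = {have(k2), have(k3)} ∪ {at(bay), open(d_store_bay)}
          = {at(bay), have(k2), have(k3), open(d_store_bay)}

== RESULT ==
["at(bay)", "have(k2)", "have(k3)", "open(d_store_bay)"]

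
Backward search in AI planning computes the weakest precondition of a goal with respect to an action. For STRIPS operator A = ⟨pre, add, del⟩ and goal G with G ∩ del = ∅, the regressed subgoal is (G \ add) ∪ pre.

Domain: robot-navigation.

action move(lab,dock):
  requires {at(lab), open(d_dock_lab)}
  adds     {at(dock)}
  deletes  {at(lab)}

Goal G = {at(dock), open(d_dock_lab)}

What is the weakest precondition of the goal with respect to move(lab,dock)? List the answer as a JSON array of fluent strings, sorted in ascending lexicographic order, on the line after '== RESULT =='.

Compute (G \ add) ∪ pre:
  G ∩ del = {}  (empty — regression defined)
  G \ add = {at(dock), open(d_dock_lab)} \ {at(dock)} = {open(d_dock_lab)}
  ∪ pre   = {open(d_dock_lab)} ∪ {at(lab), open(d_dock_lab)}
          = {at(lab), open(d_dock_lab)}

== RESULT ==
["at(lab)", "open(d_dock_lab)"]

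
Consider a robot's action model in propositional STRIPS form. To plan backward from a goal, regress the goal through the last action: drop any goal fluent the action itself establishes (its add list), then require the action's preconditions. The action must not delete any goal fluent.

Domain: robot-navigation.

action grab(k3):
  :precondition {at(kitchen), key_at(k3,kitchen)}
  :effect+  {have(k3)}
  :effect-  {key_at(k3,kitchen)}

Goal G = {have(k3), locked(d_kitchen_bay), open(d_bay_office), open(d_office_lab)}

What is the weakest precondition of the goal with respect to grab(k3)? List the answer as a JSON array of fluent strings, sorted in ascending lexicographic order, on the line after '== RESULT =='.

Regress:
  G ∩ del = {}  (empty — regression defined)
  G \ add = {have(k3), locked(d_kitchen_bay), open(d_bay_office), open(d_office_lab)} \ {have(k3)} = {locked(d_kitchen_bay), open(d_bay_office), open(d_office_lab)}
  ∪ pre   = {locked(d_kitchen_bay), open(d_bay_office), open(d_office_lab)} ∪ {at(kitchen), key_at(k3,kitchen)}
          = {at(kitchen), key_at(k3,kitchen), locked(d_kitchen_bay), open(d_bay_office), open(d_office_lab)}

== RESULT ==
["at(kitchen)", "key_at(k3,kitchen)", "locked(d_kitchen_bay)", "open(d_bay_office)", "open(d_office_lab)"]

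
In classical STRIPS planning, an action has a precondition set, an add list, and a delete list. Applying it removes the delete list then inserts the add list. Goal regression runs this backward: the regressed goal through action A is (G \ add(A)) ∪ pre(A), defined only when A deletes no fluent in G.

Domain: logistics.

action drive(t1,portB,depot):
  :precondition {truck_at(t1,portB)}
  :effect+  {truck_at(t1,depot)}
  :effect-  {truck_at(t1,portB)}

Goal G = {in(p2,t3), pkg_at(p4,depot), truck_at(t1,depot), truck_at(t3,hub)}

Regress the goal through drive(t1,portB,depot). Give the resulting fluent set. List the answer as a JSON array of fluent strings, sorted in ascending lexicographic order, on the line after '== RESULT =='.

Compute (G \ add) ∪ pre:
  G ∩ del = {}  (empty — regression defined)
  G \ add = {in(p2,t3), pkg_at(p4,depot), truck_at(t1,depot), truck_at(t3,hub)} \ {truck_at(t1,depot)} = {in(p2,t3), pkg_at(p4,depot), truck_at(t3,hub)}
  ∪ pre   = {in(p2,t3), pkg_at(p4,depot), truck_at(t3,hub)} ∪ {truck_at(t1,portB)}
          = {in(p2,t3), pkg_at(p4,depot), truck_at(t1,portB), truck_at(t3,hub)}

== RESULT ==
["in(p2,t3)", "pkg_at(p4,depot)", "truck_at(t1,portB)", "truck_at(t3,hub)"]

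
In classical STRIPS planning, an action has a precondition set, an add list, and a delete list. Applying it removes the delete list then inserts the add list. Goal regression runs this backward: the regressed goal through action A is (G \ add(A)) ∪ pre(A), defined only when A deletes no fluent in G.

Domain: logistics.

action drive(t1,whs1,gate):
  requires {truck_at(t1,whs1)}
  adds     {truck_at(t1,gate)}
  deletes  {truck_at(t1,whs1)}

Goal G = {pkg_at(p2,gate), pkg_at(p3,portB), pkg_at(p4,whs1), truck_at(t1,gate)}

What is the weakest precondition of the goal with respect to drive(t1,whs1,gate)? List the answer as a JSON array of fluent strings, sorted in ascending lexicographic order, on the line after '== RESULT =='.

Compute (G \ add) ∪ pre:
  G ∩ del = {}  (empty — regression defined)
  G \ add = {pkg_at(p2,gate), pkg_at(p3,portB), pkg_at(p4,whs1), truck_at(t1,gate)} \ {truck_at(t1,gate)} = {pkg_at(p2,gate), pkg_at(p3,portB), pkg_at(p4,whs1)}
  ∪ pre   = {pkg_at(p2,gate), pkg_at(p3,portB), pkg_at(p4,whs1)} ∪ {truck_at(t1,whs1)}
          = {pkg_at(p2,gate), pkg_at(p3,portB), pkg_at(p4,whs1), truck_at(t1,whs1)}

== RESULT ==
["pkg_at(p2,gate)", "pkg_at(p3,portB)", "pkg_at(p4,whs1)", "truck_at(t1,whs1)"]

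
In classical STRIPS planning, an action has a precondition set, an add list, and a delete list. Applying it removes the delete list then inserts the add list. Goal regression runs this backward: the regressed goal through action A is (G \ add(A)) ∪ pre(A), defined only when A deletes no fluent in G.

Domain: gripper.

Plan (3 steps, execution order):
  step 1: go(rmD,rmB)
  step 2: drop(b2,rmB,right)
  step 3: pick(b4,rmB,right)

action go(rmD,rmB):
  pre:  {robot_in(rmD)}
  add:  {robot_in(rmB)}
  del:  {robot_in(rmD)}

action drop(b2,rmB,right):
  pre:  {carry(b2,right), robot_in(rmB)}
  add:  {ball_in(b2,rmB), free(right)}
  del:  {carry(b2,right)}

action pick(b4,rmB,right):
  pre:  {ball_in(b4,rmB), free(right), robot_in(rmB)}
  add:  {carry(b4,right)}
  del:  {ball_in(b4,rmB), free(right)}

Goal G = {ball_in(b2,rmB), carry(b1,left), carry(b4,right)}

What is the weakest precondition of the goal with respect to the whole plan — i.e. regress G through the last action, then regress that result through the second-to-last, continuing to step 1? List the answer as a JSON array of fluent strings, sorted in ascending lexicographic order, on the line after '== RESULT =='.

Work backward from the goal:
  through step 3 (pick(b4,rmB,right)): drop {carry(b4,right)}, keep {ball_in(b2,rmB), carry(b1,left)}, require {ball_in(b4,rmB), free(right), robot_in(rmB)}
    → {ball_in(b2,rmB), ball_in(b4,rmB), carry(b1,left), free(right), robot_in(rmB)}
  through step 2 (drop(b2,rmB,right)): drop {ball_in(b2,rmB), free(right)}, keep {ball_in(b4,rmB), carry(b1,left), robot_in(rmB)}, require {carry(b2,right), robot_in(rmB)}
    → {ball_in(b4,rmB), carry(b1,left), carry(b2,right), robot_in(rmB)}
  through step 1 (go(rmD,rmB)): drop {robot_in(rmB)}, keep {ball_in(b4,rmB), carry(b1,left), carry(b2,right)}, require {robot_in(rmD)}
    → {ball_in(b4,rmB), carry(b1,left), carry(b2,right), robot_in(rmD)}

== RESULT ==
["ball_in(b4,rmB)", "carry(b1,left)", "carry(b2,right)", "robot_in(rmD)"]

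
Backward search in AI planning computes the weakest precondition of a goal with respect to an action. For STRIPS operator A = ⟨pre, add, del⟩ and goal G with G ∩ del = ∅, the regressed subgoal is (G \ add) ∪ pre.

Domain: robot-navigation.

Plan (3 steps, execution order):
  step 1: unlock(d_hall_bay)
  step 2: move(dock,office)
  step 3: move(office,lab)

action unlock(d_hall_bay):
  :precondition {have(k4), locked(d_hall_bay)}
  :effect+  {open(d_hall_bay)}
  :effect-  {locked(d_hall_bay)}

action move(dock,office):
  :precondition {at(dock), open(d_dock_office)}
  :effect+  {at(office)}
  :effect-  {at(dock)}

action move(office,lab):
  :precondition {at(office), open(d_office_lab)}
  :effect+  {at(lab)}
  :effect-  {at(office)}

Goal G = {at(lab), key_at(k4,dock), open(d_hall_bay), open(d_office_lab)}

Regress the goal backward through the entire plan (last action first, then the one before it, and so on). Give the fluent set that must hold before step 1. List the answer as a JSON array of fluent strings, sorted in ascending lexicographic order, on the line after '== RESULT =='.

Work backward from the goal:
  through step 3 (move(office,lab)): drop {at(lab)}, keep {key_at(k4,dock), open(d_hall_bay), open(d_office_lab)}, require {at(office), open(d_office_lab)}
    → {at(office), key_at(k4,dock), open(d_hall_bay), open(d_office_lab)}
  through step 2 (move(dock,office)): drop {at(office)}, keep {key_at(k4,dock), open(d_hall_bay), open(d_office_lab)}, require {at(dock), open(d_dock_office)}
    → {at(dock), key_at(k4,dock), open(d_dock_office), open(d_hall_bay), open(d_office_lab)}
  through step 1 (unlock(d_hall_bay)): drop {open(d_hall_bay)}, keep {at(dock), key_at(k4,dock), open(d_dock_office), open(d_office_lab)}, require {have(k4), locked(d_hall_bay)}
    → {at(dock), have(k4), key_at(k4,dock), locked(d_hall_bay), open(d_dock_office), open(d_office_lab)}

== RESULT ==
["at(dock)", "have(k4)", "key_at(k4,dock)", "locked(d_hall_bay)", "open(d_dock_office)", "open(d_office_lab)"]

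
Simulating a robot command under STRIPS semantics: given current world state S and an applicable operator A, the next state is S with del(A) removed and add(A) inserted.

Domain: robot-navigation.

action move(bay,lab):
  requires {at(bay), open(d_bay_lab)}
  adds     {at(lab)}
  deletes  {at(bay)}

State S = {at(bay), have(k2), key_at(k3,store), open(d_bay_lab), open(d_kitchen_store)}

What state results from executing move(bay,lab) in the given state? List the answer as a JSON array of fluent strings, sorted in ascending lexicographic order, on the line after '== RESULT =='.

Compute (S \ del) ∪ add:
  pre ⊆ S: {at(bay), open(d_bay_lab)} ⊆ S  — applicable
  S \ del = {have(k2), key_at(k3,store), open(d_bay_lab), open(d_kitchen_store)}
  ∪ add   = {at(lab), have(k2), key_at(k3,store), open(d_bay_lab), open(d_kitchen_store)}

== RESULT ==
["at(lab)", "have(k2)", "key_at(k3,store)", "open(d_bay_lab)", "open(d_kitchen_store)"]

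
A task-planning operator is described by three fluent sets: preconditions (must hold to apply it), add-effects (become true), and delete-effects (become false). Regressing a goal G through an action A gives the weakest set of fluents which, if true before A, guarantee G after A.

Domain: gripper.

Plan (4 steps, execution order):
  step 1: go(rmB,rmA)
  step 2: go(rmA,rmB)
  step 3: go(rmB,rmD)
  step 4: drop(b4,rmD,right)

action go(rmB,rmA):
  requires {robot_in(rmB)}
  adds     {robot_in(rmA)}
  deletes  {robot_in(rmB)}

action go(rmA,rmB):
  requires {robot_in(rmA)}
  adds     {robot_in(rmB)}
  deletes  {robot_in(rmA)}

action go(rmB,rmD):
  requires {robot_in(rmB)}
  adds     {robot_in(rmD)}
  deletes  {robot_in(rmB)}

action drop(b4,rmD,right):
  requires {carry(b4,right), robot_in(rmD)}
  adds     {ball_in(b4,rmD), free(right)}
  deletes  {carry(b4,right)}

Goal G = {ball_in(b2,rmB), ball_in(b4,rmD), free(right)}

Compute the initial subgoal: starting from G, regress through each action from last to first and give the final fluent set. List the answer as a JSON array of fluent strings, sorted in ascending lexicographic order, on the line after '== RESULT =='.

Work backward from the goal:
  through step 4 (drop(b4,rmD,right)): drop {ball_in(b4,rmD), free(right)}, keep {ball_in(b2,rmB)}, require {carry(b4,right), robot_in(rmD)}
    → {ball_in(b2,rmB), carry(b4,right), robot_in(rmD)}
  through step 3 (go(rmB,rmD)): drop {robot_in(rmD)}, keep {ball_in(b2,rmB), carry(b4,right)}, require {robot_in(rmB)}
    → {ball_in(b2,rmB), carry(b4,right), robot_in(rmB)}
  through step 2 (go(rmA,rmB)): drop {robot_in(rmB)}, keep {ball_in(b2,rmB), carry(b4,right)}, require {robot_in(rmA)}
    → {ball_in(b2,rmB), carry(b4,right), robot_in(rmA)}
  through step 1 (go(rmB,rmA)): drop {robot_in(rmA)}, keep {ball_in(b2,rmB), carry(b4,right)}, require {robot_in(rmB)}
    → {ball_in(b2,rmB), carry(b4,right), robot_in(rmB)}

== RESULT ==
["ball_in(b2,rmB)", "carry(b4,right)", "robot_in(rmB)"]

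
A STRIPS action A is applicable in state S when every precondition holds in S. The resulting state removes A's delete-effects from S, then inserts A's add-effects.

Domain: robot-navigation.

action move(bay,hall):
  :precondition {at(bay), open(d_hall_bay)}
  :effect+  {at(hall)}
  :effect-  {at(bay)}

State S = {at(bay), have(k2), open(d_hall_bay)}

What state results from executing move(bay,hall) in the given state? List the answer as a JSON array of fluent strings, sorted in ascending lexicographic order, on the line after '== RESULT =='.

Progress:
  pre ⊆ S: {at(bay), open(d_hall_bay)} ⊆ S  — applicable
  S \ del = {have(k2), open(d_hall_bay)}
  ∪ add   = {at(hall), have(k2), open(d_hall_bay)}

== RESULT ==
["at(hall)", "have(k2)", "open(d_hall_bay)"]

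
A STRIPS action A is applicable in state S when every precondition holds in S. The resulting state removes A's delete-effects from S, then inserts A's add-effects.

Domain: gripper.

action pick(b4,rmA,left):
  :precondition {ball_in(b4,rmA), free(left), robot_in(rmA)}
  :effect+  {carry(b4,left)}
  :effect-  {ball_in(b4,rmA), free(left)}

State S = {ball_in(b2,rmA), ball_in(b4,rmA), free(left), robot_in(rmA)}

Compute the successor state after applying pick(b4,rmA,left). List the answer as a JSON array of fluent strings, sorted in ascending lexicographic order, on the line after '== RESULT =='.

Compute (S \ del) ∪ add:
  pre ⊆ S: {ball_in(b4,rmA), free(left), robot_in(rmA)} ⊆ S  — applicable
  S \ del = {ball_in(b2,rmA), robot_in(rmA)}
  ∪ add   = {ball_in(b2,rmA), carry(b4,left), robot_in(rmA)}

== RESULT ==
["ball_in(b2,rmA)", "carry(b4,left)", "robot_in(rmA)"]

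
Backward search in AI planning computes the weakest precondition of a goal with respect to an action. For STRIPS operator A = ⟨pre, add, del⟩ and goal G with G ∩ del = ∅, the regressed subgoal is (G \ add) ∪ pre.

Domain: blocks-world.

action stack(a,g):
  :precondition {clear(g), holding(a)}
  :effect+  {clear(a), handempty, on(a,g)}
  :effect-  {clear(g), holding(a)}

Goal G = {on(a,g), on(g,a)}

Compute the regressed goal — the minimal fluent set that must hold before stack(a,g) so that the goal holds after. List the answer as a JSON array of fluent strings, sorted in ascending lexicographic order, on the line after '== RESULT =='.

Compute (G \ add) ∪ pre:
  G ∩ del = {}  (empty — regression defined)
  G \ add = {on(a,g), on(g,a)} \ {clear(a), handempty, on(a,g)} = {on(g,a)}
  ∪ pre   = {on(g,a)} ∪ {clear(g), holding(a)}
          = {clear(g), holding(a), on(g,a)}

== RESULT ==
["clear(g)", "holding(a)", "on(g,a)"]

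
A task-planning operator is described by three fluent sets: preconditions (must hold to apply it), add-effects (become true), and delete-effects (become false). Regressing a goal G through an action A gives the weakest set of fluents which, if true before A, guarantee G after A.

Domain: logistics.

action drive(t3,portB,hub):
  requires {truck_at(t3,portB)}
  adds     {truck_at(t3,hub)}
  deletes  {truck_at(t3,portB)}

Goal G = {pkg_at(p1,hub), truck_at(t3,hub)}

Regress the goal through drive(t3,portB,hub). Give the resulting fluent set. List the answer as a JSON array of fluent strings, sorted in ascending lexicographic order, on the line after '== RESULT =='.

Compute (G \ add) ∪ pre:
  G ∩ del = {}  (empty — regression defined)
  G \ add = {pkg_at(p1,hub), truck_at(t3,hub)} \ {truck_at(t3,hub)} = {pkg_at(p1,hub)}
  ∪ pre   = {pkg_at(p1,hub)} ∪ {truck_at(t3,portB)}
          = {pkg_at(p1,hub), truck_at(t3,portB)}

== RESULT ==
["pkg_at(p1,hub)", "truck_at(t3,portB)"]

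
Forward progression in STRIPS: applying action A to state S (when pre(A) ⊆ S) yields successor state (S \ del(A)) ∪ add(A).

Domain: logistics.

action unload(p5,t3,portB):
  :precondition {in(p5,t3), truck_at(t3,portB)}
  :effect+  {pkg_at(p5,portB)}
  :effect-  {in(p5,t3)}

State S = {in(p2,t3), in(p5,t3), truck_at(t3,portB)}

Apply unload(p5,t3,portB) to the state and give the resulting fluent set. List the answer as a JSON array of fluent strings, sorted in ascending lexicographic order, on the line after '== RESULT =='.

Compute (S \ del) ∪ add:
  pre ⊆ S: {in(p5,t3), truck_at(t3,portB)} ⊆ S  — applicable
  S \ del = {in(p2,t3), truck_at(t3,portB)}
  ∪ add   = {in(p2,t3), pkg_at(p5,portB), truck_at(t3,portB)}

== RESULT ==
["in(p2,t3)", "pkg_at(p5,portB)", "truck_at(t3,portB)"]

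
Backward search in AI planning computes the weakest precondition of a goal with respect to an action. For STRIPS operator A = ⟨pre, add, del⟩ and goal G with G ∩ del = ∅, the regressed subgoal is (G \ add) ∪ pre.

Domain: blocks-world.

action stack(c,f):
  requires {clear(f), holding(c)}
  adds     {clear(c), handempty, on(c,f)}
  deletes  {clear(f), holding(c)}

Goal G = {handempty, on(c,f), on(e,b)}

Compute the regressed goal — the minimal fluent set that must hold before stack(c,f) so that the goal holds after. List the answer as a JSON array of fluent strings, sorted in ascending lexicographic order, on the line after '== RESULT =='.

Regress:
  G ∩ del = {}  (empty — regression defined)
  G \ add = {handempty, on(c,f), on(e,b)} \ {clear(c), handempty, on(c,f)} = {on(e,b)}
  ∪ pre   = {on(e,b)} ∪ {clear(f), holding(c)}
          = {clear(f), holding(c), on(e,b)}

== RESULT ==
["clear(f)", "holding(c)", "on(e,b)"]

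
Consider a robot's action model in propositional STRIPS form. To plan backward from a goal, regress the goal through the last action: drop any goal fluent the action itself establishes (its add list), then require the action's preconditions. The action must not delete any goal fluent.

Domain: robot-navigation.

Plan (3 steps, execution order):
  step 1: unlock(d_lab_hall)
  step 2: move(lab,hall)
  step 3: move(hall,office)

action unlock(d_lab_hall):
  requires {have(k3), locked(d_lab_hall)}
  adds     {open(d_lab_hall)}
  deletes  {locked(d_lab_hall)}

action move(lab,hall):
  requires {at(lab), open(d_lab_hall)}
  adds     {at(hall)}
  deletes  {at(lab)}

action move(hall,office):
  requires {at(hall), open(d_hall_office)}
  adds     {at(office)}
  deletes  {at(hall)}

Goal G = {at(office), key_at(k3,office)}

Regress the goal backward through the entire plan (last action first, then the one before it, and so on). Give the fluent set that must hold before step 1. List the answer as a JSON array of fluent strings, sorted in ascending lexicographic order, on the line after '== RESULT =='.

Work backward from the goal:
  through step 3 (move(hall,office)): drop {at(office)}, keep {key_at(k3,office)}, require {at(hall), open(d_hall_office)}
    → {at(hall), key_at(k3,office), open(d_hall_office)}
  through step 2 (move(lab,hall)): drop {at(hall)}, keep {key_at(k3,office), open(d_hall_office)}, require {at(lab), open(d_lab_hall)}
    → {at(lab), key_at(k3,office), open(d_hall_office), open(d_lab_hall)}
  through step 1 (unlock(d_lab_hall)): drop {open(d_lab_hall)}, keep {at(lab), key_at(k3,office), open(d_hall_office)}, require {have(k3), locked(d_lab_hall)}
    → {at(lab), have(k3), key_at(k3,office), locked(d_lab_hall), open(d_hall_office)}

== RESULT ==
["at(lab)", "have(k3)", "key_at(k3,office)", "locked(d_lab_hall)", "open(d_hall_office)"]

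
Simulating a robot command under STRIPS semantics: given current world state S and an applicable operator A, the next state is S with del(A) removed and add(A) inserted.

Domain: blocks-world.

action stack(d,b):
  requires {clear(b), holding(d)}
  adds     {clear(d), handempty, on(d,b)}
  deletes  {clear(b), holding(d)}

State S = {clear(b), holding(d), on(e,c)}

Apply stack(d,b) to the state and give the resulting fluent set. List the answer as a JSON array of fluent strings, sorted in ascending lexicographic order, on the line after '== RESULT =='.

Compute (S \ del) ∪ add:
  pre ⊆ S: {clear(b), holding(d)} ⊆ S  — applicable
  S \ del = {on(e,c)}
  ∪ add   = {clear(d), handempty, on(d,b), on(e,c)}

== RESULT ==
["clear(d)", "handempty", "on(d,b)", "on(e,c)"]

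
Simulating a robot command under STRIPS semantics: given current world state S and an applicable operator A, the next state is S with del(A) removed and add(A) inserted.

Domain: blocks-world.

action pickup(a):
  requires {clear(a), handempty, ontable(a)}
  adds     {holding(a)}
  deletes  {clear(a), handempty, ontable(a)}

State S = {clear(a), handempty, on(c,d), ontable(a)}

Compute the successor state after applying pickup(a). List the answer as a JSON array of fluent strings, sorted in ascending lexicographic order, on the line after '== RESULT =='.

Compute (S \ del) ∪ add:
  pre ⊆ S: {clear(a), handempty, ontable(a)} ⊆ S  — applicable
  S \ del = {on(c,d)}
  ∪ add   = {holding(a), on(c,d)}

== RESULT ==
["holding(a)", "on(c,d)"]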